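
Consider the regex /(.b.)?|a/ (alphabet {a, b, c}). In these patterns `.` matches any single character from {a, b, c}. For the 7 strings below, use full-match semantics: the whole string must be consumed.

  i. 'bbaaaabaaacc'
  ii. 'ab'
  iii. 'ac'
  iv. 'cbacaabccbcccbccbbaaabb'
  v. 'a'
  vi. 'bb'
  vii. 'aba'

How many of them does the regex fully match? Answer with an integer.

i → no match
ii → no match
iii → no match
iv → no match
v → match
vi → no match
vii → match
Total matched: 2

2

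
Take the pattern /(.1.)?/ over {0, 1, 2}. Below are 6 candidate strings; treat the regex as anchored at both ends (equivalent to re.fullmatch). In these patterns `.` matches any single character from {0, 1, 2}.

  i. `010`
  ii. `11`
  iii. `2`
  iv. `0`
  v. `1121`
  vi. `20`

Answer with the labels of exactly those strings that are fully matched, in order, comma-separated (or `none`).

i → match
ii → no match
iii → no match
iv → no match
v → no match
vi → no match

i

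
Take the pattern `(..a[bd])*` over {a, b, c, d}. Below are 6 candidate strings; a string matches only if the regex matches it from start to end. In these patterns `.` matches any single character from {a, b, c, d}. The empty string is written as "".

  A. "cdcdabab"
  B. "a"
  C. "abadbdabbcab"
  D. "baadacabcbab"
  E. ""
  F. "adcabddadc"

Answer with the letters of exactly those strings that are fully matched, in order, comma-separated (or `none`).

C, D, E

A → no match
B → no match
C → match
D → match
E → match
F → no match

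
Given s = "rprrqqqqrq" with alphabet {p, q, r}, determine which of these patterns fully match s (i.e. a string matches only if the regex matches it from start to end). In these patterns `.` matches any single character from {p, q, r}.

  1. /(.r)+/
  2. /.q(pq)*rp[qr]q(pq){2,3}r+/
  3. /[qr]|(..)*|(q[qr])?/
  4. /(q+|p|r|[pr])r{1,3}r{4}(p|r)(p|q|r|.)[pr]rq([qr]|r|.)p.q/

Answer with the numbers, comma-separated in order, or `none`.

3

1 → no match — must end with "r"
2 → no match — must end with "r"
3 → match
4 → no match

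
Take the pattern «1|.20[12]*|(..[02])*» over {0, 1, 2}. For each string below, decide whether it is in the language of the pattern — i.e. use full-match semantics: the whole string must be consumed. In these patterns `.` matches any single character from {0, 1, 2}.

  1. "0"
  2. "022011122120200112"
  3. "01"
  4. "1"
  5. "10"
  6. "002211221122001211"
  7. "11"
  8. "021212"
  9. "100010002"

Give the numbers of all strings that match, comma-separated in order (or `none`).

4, 9

1. "0" → no match
2 → no match
3. "01" → no match
4. "1" → match
5. "10" → no match
6 → no match
7. "11" → no match
8. "021212" → no match
9. "100010002" → match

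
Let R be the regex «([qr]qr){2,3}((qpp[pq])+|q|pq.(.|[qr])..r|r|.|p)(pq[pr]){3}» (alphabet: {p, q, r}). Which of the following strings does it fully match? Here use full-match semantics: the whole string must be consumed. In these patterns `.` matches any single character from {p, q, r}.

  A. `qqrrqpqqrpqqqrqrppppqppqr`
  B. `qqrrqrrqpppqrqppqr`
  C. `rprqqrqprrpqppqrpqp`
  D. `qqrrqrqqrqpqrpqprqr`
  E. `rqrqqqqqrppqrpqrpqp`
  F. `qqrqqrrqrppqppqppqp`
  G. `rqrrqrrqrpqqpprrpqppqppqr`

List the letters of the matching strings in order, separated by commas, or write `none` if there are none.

A → no match
B → no match
C → no match
D → no match
E → no match
F → match
G → match

F, G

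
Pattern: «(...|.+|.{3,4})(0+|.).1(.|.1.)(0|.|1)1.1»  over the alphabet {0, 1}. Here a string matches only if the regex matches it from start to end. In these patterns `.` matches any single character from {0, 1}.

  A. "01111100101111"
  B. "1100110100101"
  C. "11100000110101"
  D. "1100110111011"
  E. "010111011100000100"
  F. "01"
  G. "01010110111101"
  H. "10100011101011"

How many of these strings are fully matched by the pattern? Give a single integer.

A → match
B → match
C → match
D → no match
E → no match — must end with "1"
F → no match
G → match
H → no match
Total matched: 4

4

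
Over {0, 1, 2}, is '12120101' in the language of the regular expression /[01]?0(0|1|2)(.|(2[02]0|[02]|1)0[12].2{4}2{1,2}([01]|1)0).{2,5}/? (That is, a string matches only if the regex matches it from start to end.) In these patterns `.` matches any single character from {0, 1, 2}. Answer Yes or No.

No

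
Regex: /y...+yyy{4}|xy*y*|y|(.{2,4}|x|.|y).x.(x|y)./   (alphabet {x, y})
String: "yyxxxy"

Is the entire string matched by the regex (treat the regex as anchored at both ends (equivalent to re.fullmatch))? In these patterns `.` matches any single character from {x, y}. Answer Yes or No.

Yes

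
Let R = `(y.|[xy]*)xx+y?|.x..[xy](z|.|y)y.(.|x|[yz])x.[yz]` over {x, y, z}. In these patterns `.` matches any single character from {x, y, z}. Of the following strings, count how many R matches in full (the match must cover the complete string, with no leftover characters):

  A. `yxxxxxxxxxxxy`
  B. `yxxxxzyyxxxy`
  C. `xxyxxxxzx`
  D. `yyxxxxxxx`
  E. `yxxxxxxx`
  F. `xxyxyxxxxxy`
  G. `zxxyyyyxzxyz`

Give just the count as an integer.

6

A → match
B → match
C → no match
D → match
E → match
F → match
G → match
Total matched: 6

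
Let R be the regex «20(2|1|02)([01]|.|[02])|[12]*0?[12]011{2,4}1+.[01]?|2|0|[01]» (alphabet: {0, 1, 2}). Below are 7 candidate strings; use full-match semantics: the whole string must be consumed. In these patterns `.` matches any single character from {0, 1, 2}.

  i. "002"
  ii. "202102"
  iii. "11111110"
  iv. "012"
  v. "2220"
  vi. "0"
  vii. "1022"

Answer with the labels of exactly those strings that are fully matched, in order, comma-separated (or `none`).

vi

i → no match
ii → no match
iii → no match
iv → no match
v → no match
vi → match
vii → no match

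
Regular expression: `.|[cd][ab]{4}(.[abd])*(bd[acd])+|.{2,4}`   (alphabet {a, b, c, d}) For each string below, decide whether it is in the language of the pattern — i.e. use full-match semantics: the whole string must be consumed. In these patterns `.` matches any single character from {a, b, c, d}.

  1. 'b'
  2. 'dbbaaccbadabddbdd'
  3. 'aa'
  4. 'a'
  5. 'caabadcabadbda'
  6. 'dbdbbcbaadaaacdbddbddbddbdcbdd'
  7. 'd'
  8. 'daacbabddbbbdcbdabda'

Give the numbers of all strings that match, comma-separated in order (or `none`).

1 → match
2 → no match
3 → match
4 → match
5 → no match
6 → no match
7 → match
8 → no match

1, 3, 4, 7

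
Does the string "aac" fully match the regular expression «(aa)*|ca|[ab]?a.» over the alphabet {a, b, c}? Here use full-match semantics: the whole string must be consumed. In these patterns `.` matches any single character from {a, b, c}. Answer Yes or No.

Yes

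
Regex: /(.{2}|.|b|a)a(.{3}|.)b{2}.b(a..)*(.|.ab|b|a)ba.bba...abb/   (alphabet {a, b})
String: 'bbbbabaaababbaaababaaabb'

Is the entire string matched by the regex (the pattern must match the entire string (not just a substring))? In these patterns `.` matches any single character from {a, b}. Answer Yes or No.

No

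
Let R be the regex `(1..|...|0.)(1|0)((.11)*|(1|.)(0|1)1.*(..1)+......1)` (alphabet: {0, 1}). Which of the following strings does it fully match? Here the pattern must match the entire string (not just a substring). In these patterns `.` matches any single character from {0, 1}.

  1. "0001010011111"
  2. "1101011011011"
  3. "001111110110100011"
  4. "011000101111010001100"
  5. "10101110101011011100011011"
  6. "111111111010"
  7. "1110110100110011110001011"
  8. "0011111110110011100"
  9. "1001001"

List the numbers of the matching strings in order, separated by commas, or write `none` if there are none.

2, 3

1 → no match
2 → match
3 → match
4 → no match
5 → no match
6 → no match
7 → no match
8 → no match
9 → no match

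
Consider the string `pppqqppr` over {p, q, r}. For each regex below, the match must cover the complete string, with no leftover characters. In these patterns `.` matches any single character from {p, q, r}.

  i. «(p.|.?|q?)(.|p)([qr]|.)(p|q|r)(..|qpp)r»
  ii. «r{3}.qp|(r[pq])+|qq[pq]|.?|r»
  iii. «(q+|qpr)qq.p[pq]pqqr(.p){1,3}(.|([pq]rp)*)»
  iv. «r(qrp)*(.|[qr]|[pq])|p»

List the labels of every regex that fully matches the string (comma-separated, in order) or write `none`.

i

i → match
ii → no match
iii → no match
iv → no match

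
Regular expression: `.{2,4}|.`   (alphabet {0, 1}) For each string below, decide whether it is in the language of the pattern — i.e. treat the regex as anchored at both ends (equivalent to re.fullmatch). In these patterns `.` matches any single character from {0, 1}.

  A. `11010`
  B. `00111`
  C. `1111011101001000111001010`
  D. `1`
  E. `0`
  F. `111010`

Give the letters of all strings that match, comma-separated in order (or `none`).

A → no match
B → no match
C → no match
D → match
E → match
F → no match

D, E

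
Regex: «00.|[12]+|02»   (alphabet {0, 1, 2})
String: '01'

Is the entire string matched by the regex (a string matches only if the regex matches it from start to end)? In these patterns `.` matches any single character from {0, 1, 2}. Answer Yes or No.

No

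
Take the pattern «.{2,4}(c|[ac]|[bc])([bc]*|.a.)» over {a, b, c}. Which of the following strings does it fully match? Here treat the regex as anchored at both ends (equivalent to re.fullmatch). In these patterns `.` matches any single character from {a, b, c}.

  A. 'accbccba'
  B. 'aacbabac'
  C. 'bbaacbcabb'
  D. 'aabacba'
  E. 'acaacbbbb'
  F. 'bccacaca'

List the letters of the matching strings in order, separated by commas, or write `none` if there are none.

B, E

A → no match
B → match
C → no match
D → no match
E → match
F → no match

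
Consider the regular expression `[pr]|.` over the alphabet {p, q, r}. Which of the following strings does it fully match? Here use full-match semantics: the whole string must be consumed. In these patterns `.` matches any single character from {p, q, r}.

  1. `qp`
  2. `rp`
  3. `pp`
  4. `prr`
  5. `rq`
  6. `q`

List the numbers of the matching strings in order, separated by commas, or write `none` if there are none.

6

1 → no match
2 → no match
3 → no match
4 → no match
5 → no match
6 → match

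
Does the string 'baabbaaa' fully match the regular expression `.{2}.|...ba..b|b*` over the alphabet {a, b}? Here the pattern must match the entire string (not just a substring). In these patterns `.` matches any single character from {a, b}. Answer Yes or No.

No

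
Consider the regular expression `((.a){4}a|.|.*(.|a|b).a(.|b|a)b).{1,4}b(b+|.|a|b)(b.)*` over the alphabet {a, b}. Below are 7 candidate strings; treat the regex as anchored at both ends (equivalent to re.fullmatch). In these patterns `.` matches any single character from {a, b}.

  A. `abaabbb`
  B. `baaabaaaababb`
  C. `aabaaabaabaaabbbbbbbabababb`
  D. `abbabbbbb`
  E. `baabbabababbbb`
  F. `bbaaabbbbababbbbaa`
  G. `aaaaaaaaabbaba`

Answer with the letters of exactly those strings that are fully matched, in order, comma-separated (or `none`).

A. `abaabbb` → match
B → match
C → match
D. `abbabbbbb` → match
E → match
F → no match
G → match

A, B, C, D, E, G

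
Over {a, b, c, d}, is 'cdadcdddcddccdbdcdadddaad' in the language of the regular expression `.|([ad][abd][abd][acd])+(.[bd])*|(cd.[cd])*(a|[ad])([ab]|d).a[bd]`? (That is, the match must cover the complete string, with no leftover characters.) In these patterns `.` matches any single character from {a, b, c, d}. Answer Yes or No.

Yes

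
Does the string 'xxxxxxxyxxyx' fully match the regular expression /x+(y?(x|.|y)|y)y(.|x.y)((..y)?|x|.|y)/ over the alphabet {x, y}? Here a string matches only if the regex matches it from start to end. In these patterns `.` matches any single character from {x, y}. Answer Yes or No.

Yes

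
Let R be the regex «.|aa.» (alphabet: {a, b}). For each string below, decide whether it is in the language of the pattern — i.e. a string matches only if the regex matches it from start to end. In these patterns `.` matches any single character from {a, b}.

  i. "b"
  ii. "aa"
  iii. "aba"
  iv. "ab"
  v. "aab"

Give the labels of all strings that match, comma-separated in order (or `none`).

i, v

i. "b" → match
ii. "aa" → no match
iii. "aba" → no match
iv. "ab" → no match
v. "aab" → match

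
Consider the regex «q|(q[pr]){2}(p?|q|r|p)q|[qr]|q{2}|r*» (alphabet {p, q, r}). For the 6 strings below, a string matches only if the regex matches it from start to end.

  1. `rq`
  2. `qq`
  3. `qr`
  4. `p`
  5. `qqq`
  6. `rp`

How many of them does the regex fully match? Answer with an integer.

1 → no match
2 → match
3 → no match
4 → no match
5 → no match
6 → no match
Total matched: 1

1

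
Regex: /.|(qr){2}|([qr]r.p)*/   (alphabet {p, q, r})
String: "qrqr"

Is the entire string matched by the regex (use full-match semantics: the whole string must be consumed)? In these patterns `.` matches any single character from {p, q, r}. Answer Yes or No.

Yes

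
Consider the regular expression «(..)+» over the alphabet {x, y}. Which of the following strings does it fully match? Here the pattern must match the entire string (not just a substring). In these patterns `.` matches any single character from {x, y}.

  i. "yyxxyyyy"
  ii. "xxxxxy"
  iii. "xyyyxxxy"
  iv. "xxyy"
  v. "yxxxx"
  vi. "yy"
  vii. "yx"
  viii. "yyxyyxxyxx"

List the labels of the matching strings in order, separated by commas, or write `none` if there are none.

i → match
ii → match
iii → match
iv → match
v → no match
vi → match
vii → match
viii → match

i, ii, iii, iv, vi, vii, viii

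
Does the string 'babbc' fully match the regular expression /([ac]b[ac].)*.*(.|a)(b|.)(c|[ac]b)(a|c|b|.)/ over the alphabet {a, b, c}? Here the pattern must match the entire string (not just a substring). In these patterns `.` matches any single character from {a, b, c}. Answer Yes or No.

No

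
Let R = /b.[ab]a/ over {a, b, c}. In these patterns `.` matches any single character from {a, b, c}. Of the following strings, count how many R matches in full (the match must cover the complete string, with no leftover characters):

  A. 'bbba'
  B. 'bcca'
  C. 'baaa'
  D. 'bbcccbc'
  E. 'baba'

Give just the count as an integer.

3

A → match
B → no match
C → match
D → no match — must end with 'a'
E → match
Total matched: 3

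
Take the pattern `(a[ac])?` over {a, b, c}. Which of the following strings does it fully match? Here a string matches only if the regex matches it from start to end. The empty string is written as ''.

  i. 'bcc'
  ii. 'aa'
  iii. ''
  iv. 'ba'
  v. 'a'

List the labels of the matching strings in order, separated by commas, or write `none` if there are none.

i → no match
ii → match
iii → match
iv → no match
v → no match

ii, iii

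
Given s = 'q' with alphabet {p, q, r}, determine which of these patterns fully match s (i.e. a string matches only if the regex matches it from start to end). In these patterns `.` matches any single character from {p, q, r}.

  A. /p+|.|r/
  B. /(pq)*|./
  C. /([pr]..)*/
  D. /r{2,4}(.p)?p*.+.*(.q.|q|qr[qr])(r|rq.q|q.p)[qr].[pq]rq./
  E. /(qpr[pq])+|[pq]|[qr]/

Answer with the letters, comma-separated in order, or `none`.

A → match
B → match
C → no match
D → no match — must start with 'r'
E → match

A, B, E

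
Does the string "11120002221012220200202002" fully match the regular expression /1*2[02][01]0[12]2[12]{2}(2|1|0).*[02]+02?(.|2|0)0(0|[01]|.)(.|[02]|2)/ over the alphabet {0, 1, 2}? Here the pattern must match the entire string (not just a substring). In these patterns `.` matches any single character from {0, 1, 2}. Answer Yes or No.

Yes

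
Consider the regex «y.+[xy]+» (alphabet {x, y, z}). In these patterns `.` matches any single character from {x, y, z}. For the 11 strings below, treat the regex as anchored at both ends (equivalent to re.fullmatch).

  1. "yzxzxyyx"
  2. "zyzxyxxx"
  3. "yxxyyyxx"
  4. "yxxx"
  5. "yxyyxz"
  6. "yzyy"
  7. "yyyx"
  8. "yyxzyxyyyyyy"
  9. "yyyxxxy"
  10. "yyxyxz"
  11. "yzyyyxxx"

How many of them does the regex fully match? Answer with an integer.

1 → match
2 → no match — must start with "y"
3 → match
4 → match
5 → no match
6 → match
7 → match
8 → match
9 → match
10 → no match
11 → match
Total matched: 8

8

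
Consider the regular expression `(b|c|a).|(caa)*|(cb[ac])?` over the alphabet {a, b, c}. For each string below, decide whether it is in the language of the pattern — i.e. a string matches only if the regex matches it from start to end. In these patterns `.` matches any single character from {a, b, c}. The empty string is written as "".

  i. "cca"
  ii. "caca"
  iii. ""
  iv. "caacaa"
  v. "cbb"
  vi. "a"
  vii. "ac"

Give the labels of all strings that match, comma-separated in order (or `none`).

i → no match
ii → no match
iii → match
iv → match
v → no match
vi → no match
vii → match

iii, iv, vii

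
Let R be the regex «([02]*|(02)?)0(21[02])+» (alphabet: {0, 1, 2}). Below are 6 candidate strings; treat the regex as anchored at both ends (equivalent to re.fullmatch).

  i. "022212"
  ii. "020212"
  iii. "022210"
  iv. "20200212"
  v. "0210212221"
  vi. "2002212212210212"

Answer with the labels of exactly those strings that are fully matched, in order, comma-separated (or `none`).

ii, iv

i. "022212" → no match
ii. "020212" → match
iii. "022210" → no match
iv. "20200212" → match
v. "0210212221" → no match
vi → no match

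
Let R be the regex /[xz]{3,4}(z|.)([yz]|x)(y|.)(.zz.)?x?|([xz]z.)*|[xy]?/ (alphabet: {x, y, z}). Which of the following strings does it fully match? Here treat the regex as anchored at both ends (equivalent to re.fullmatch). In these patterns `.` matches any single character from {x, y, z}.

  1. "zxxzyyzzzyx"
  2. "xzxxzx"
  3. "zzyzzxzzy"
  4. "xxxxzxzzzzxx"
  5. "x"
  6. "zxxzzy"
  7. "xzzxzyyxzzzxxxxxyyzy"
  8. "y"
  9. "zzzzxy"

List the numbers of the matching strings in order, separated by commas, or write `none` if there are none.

1, 2, 3, 4, 5, 6, 8, 9

1. "zxxzyyzzzyx" → match
2. "xzxxzx" → match
3. "zzyzzxzzy" → match
4. "xxxxzxzzzzxx" → match
5. "x" → match
6. "zxxzzy" → match
7 → no match
8. "y" → match
9. "zzzzxy" → match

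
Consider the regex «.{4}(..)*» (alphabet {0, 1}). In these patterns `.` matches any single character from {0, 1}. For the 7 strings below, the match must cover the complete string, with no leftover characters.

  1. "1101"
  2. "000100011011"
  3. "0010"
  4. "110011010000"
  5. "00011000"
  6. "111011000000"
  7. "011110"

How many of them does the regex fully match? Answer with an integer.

1. "1101" → match
2. "000100011011" → match
3. "0010" → match
4. "110011010000" → match
5. "00011000" → match
6. "111011000000" → match
7. "011110" → match
Total matched: 7

7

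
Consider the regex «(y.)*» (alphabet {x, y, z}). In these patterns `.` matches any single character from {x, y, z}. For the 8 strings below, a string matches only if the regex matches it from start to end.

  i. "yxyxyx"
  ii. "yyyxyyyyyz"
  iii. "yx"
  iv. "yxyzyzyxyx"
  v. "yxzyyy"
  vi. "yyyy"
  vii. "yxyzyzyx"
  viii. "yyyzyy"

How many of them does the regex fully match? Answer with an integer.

7

i. "yxyxyx" → match
ii. "yyyxyyyyyz" → match
iii. "yx" → match
iv. "yxyzyzyxyx" → match
v. "yxzyyy" → no match
vi. "yyyy" → match
vii. "yxyzyzyx" → match
viii. "yyyzyy" → match
Total matched: 7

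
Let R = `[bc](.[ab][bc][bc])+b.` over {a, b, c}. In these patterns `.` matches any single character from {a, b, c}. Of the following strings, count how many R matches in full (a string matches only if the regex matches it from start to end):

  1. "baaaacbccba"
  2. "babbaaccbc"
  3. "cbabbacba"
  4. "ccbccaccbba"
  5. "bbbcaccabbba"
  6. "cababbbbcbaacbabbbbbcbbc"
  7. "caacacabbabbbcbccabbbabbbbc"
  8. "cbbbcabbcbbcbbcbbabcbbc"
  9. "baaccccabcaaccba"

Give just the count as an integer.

0

1. "baaaacbccba" → no match
2. "babbaaccbc" → no match
3. "cbabbacba" → no match
4. "ccbccaccbba" → no match
5. "bbbcaccabbba" → no match
6 → no match
7 → no match
8 → no match
9 → no match
Total matched: 0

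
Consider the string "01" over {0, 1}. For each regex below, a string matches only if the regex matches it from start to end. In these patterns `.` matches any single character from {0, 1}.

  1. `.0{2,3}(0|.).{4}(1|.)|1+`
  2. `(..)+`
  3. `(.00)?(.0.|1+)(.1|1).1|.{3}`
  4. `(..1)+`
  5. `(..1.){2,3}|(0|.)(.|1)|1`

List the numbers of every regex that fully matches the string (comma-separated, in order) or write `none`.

2, 5

1 → no match
2 → match
3 → no match
4 → no match
5 → match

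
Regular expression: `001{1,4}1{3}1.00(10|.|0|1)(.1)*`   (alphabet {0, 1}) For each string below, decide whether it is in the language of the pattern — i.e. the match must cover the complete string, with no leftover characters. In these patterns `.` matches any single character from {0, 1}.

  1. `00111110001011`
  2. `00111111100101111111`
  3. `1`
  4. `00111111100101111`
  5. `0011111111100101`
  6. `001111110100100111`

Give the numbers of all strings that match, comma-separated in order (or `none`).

1 → match
2 → match
3 → no match — must start with `001`
4 → match
5 → match
6 → no match

1, 2, 4, 5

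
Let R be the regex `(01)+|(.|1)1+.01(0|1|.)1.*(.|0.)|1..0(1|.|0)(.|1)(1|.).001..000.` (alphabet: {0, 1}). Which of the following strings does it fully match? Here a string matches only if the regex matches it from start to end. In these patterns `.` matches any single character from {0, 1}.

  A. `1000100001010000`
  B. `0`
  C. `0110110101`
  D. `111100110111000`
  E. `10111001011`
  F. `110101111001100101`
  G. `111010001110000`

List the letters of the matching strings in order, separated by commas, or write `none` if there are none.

A → no match
B. `0` → no match
C. `0110110101` → no match
D → no match
E. `10111001011` → no match
F → no match
G → no match

none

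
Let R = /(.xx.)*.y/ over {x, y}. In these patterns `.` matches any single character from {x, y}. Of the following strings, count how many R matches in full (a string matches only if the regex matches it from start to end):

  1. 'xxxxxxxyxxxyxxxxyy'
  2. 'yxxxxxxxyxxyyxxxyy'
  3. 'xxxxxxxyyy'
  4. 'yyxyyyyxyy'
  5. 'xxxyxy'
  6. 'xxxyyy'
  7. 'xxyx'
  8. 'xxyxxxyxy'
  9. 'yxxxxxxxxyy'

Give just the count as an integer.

5

1 → match
2 → match
3 → match
4 → no match
5 → match
6 → match
7 → no match — must end with 'y'
8 → no match
9 → no match
Total matched: 5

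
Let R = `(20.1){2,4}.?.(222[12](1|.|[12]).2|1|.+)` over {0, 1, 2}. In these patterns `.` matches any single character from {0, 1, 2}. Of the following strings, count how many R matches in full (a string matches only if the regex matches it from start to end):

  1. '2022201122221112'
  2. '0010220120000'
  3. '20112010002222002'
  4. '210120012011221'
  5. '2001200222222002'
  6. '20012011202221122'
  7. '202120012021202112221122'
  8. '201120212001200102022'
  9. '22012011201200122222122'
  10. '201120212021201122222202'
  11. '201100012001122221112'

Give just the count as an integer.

1 → no match
2 → no match — must start with '20'
3 → no match
4 → no match — must start with '20'
5 → no match
6 → match
7 → match
8 → match
9 → no match — must start with '20'
10 → match
11 → no match
Total matched: 4

4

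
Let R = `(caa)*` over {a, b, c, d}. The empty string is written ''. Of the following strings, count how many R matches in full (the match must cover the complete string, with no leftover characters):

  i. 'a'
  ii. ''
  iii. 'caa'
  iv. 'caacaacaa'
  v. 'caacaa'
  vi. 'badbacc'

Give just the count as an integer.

i → no match
ii → match
iii → match
iv → match
v → match
vi → no match
Total matched: 4

4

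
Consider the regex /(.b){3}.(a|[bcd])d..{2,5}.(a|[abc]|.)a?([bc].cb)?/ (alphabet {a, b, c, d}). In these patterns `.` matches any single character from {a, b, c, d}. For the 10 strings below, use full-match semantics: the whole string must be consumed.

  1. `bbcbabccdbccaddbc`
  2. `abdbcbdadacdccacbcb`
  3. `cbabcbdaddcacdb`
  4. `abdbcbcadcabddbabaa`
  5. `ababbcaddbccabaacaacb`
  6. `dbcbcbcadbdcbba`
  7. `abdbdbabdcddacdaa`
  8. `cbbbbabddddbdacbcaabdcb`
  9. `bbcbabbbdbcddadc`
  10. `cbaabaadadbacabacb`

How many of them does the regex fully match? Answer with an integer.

6

1 → match
2 → match
3 → match
4 → no match
5 → no match
6 → match
7 → match
8 → no match
9 → match
10 → no match
Total matched: 6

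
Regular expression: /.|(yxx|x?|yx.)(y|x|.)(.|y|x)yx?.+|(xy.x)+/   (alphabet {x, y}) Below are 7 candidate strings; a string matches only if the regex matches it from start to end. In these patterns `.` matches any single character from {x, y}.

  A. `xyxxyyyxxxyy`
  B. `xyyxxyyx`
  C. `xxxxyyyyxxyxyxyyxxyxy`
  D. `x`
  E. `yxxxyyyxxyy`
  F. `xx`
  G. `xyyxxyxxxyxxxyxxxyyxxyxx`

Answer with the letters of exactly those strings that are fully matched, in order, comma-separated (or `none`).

B, D, E, G

A. `xyxxyyyxxxyy` → no match
B. `xyyxxyyx` → match
C → no match
D. `x` → match
E. `yxxxyyyxxyy` → match
F. `xx` → no match
G → match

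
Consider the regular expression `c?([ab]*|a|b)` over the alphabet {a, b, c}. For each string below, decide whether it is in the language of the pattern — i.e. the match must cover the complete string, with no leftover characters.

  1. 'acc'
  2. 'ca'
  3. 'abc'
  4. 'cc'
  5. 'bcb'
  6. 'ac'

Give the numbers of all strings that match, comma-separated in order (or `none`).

2

1. 'acc' → no match
2. 'ca' → match
3. 'abc' → no match
4. 'cc' → no match
5. 'bcb' → no match
6. 'ac' → no match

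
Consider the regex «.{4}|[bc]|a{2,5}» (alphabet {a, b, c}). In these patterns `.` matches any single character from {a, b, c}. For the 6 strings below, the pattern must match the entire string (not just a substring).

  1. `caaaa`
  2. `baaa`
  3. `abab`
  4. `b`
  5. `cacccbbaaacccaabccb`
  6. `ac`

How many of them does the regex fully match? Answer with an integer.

1 → no match
2 → match
3 → match
4 → match
5 → no match
6 → no match
Total matched: 3

3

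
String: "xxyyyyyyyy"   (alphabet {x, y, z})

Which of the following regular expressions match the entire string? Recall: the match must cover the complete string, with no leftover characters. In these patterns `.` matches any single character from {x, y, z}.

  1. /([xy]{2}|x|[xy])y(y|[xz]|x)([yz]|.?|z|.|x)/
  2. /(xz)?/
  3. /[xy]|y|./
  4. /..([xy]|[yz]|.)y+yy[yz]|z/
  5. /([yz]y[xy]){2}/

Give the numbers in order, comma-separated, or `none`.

1 → no match
2 → no match
3 → no match
4 → match
5 → no match

4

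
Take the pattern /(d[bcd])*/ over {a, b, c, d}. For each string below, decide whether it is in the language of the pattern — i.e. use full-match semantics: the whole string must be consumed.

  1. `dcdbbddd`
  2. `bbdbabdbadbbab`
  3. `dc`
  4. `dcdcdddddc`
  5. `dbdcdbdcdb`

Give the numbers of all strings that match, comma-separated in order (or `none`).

1. `dcdbbddd` → no match
2 → no match
3. `dc` → match
4. `dcdcdddddc` → match
5. `dbdcdbdcdb` → match

3, 4, 5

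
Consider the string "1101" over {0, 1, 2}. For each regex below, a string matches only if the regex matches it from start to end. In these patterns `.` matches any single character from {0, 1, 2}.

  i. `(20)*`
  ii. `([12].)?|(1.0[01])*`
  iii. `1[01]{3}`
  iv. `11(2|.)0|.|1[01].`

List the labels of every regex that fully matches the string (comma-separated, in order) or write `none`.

i → no match
ii → match
iii → match
iv → no match

ii, iii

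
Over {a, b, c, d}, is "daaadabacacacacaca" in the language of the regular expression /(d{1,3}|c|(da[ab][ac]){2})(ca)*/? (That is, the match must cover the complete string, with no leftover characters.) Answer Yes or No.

Yes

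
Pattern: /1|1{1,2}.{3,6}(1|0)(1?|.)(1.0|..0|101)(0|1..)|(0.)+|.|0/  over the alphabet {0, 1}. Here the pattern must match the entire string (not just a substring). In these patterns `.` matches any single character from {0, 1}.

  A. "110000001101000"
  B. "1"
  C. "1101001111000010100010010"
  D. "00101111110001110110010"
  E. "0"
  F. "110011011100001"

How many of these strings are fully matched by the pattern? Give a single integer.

2

A → no match
B → match
C → no match
D → no match
E → match
F → no match
Total matched: 2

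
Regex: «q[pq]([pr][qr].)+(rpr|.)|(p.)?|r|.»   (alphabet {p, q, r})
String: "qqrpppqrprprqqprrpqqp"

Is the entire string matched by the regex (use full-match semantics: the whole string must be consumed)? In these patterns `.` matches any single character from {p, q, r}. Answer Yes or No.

No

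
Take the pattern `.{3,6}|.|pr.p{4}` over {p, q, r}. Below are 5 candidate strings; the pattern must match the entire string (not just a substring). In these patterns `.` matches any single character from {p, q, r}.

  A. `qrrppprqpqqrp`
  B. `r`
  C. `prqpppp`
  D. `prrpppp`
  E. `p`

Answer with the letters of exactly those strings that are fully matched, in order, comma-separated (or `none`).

A → no match
B → match
C → match
D → match
E → match

B, C, D, E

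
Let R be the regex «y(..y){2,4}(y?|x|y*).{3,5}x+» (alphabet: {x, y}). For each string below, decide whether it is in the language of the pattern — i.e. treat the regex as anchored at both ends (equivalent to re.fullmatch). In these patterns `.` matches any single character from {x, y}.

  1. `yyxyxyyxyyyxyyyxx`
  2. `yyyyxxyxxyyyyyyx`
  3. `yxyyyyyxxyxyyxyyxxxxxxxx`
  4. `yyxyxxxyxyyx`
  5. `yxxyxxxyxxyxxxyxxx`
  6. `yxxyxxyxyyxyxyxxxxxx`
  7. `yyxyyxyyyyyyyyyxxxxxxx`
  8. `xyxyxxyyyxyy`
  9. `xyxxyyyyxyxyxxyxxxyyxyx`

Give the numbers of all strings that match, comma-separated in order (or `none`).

1, 2, 3, 6, 7

1 → match
2 → match
3 → match
4 → no match
5 → no match
6 → match
7 → match
8 → no match — must start with `y`
9 → no match — must start with `y`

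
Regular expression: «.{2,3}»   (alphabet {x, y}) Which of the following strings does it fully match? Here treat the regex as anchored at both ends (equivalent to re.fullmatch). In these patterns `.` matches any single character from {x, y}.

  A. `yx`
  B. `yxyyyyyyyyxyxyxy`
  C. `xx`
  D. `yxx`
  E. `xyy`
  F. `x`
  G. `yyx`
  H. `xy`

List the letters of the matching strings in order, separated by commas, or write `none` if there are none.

A, C, D, E, G, H

A → match
B → no match
C → match
D → match
E → match
F → no match
G → match
H → match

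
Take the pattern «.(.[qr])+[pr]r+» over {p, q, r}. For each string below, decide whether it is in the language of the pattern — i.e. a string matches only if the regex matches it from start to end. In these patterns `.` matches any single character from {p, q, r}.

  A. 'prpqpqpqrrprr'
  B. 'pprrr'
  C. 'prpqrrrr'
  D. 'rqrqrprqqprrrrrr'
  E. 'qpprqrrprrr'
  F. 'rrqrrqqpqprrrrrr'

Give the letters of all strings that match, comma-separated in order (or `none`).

B, D, F

A → no match
B → match
C → no match
D → match
E → no match
F → match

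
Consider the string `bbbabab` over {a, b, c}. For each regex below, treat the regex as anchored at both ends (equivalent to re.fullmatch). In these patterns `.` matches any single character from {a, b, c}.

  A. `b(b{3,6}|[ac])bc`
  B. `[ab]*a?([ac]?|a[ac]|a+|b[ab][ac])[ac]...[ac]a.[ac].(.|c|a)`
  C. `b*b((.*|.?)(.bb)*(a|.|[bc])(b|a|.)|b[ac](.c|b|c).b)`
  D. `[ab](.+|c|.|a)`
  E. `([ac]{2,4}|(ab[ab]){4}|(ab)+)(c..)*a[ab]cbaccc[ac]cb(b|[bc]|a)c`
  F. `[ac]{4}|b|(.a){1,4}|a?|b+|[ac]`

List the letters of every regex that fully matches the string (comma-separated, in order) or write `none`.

A → no match — must end with `bc`
B → no match
C → match
D → match
E → no match — must end with `c`
F → no match

C, D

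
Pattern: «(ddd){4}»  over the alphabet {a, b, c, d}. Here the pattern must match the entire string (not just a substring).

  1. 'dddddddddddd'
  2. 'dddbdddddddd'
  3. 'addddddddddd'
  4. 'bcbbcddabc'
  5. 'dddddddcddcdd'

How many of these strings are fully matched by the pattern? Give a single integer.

1

1 → match
2 → no match
3 → no match — must start with 'ddd'
4 → no match — must start with 'ddd'
5 → no match — must end with 'ddd'
Total matched: 1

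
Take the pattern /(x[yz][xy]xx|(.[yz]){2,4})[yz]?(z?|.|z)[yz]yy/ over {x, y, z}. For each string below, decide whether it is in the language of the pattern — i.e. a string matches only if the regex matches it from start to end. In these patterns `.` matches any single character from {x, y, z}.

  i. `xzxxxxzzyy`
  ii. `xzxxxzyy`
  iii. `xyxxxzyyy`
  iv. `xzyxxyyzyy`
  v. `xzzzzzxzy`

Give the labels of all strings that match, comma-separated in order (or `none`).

i → no match
ii → match
iii → match
iv → match
v → no match — must end with `yy`

ii, iii, iv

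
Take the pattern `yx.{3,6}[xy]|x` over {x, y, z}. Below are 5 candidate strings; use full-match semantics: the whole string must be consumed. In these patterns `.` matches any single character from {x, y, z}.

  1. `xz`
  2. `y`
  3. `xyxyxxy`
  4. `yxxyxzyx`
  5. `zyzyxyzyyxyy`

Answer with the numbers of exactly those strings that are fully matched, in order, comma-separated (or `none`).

1 → no match
2 → no match
3 → no match
4 → match
5 → no match

4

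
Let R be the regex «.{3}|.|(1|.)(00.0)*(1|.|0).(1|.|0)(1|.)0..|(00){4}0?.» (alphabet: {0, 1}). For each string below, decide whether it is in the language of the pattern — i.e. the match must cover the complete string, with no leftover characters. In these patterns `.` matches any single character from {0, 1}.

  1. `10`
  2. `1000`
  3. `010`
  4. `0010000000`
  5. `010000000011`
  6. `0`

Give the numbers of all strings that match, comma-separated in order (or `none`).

1 → no match
2 → no match
3 → match
4 → no match
5 → no match
6 → match

3, 6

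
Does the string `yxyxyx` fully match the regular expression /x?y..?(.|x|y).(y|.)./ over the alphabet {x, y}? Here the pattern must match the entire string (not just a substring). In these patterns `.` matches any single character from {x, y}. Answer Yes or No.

Yes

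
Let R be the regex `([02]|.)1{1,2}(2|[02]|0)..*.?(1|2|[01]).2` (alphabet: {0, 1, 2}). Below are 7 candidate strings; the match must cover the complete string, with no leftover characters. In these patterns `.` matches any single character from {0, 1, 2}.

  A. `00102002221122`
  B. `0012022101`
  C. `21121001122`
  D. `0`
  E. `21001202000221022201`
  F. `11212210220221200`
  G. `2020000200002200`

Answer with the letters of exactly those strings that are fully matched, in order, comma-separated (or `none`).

C

A → no match
B. `0012022101` → no match — must end with `2`
C. `21121001122` → match
D. `0` → no match — must end with `2`
E → no match — must end with `2`
F → no match — must end with `2`
G → no match — must end with `2`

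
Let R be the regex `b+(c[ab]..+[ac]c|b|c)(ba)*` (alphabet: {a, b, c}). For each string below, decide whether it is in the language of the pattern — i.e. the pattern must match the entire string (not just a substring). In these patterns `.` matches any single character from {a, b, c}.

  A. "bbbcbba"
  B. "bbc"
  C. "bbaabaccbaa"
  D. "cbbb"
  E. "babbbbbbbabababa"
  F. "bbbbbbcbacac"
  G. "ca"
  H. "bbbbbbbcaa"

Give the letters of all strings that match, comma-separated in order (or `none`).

A → no match
B → match
C → no match
D → no match — must start with "b"
E → no match
F → match
G → no match — must start with "b"
H → no match

B, F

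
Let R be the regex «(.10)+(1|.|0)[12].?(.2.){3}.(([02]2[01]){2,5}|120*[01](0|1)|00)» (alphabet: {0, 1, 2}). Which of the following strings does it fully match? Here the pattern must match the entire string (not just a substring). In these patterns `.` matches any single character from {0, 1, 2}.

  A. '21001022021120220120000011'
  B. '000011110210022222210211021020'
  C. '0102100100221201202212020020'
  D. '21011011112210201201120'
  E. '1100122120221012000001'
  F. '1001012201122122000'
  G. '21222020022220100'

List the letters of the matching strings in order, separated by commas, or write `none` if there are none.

C

A → no match
B → no match
C → match
D → no match
E → no match
F → no match
G → no match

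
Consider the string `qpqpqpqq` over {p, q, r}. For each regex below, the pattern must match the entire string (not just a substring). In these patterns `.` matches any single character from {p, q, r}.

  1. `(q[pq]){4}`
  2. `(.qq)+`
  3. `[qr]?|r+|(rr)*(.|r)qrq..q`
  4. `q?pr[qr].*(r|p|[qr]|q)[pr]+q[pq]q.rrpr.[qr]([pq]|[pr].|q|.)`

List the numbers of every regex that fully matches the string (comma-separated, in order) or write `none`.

1

1 → match
2 → no match
3 → no match
4 → no match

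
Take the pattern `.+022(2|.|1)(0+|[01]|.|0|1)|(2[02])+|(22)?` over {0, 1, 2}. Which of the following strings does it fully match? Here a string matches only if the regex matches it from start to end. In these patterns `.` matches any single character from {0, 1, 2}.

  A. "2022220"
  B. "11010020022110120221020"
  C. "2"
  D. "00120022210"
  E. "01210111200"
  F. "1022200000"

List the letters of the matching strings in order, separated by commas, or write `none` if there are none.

F

A → no match
B → no match
C → no match
D → no match
E → no match
F → match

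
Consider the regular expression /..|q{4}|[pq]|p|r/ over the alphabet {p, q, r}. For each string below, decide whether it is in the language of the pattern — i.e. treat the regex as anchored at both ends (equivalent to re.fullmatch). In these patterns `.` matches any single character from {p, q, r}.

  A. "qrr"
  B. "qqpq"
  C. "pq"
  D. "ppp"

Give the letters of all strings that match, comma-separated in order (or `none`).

A → no match
B → no match
C → match
D → no match

C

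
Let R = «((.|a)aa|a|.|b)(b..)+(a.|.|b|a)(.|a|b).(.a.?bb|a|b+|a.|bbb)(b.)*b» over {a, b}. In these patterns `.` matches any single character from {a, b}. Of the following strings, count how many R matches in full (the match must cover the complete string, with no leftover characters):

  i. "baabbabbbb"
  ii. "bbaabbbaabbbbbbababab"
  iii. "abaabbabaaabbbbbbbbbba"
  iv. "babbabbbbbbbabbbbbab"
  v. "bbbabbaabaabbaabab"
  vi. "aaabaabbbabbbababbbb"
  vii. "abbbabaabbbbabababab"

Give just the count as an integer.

2

i. "baabbabbbb" → no match
ii → match
iii → no match — must end with "b"
iv → no match
v → no match
vi → no match
vii → match
Total matched: 2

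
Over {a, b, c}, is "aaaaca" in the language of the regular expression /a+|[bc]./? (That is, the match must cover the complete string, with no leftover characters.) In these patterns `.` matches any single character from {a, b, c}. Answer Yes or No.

No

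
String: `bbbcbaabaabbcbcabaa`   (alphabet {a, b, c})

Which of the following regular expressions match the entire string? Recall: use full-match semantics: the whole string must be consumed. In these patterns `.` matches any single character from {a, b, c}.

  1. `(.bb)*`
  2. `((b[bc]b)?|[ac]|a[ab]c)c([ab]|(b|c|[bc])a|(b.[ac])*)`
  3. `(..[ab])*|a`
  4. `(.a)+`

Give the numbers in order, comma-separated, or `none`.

1 → no match
2 → match
3 → no match
4 → no match

2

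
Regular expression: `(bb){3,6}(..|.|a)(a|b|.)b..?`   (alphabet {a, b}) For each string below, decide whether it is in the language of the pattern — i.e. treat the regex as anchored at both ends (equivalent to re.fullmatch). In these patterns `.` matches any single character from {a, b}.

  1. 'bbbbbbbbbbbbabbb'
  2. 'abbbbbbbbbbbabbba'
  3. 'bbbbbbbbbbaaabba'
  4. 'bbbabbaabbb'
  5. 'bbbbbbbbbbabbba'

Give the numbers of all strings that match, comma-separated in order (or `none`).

1 → match
2 → no match — must start with 'bb'
3 → match
4 → no match
5 → match

1, 3, 5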